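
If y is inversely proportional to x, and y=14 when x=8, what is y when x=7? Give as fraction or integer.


Inverse proportion: y = k/x
Find k: k = 8 * 14 = 112
Compute y at x=7: y = 112/7
y = 16

16


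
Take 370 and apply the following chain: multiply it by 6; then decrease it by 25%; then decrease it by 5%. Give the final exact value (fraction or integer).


Start with 370.
Step 1: Multiply by 6: 370 * 6 = 2220
Step 2: Decrease by 25%: 2220 * 75/100 = 1665
Step 3: Decrease by 5%: 1665 * 95/100 = 6327/4
Final result = 6327/4

6327/4


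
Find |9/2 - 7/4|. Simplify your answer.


Simplify: 9/2 = 9/2 and 7/4 = 7/4
Find common denominator: LCD = 4
Convert: 18/4 and 7/4
Difference = |18 - 7|/4 = 11/4
Simplified = 11/4

11/4


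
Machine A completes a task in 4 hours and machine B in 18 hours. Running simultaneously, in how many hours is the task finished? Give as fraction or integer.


Rate of A = 1/4 job per hour
Rate of B = 1/18 job per hour
Combined rate = 1/4 + 1/18
Find common denominator: (18 + 4)/(4*18) = 22/72
Combined rate = 11/36 job per hour
Time together = 1 / (11/36) = 36/11 hours

36/11


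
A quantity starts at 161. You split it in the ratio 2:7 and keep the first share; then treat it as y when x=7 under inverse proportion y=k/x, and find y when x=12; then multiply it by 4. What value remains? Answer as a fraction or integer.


Start with 161.
Step 1: Split 2:7, first share = 161 * 2/9 = 322/9
Step 2: Inverse prop: k = (322/9)*7; new y = k/12 = 322/9*7/12 = 1127/54
Step 3: Multiply by 4: 1127/54 * 4 = 2254/27
Final result = 2254/27

2254/27


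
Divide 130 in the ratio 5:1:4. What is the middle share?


Ratio = 5:1:4
Total parts = 5 + 1 + 4 = 10
Value per part = 130 / 10 = 13
First share = 5 * 13 = 65
Middle share = 1 * 13 = 13
Third share = 4 * 13 = 52

13


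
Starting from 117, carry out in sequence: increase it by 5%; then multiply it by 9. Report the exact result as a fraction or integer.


Start with 117.
Step 1: Increase by 5%: 117 * 105/100 = 2457/20
Step 2: Multiply by 9: 2457/20 * 9 = 22113/20
Final result = 22113/20

22113/20


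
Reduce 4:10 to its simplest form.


Find GCD(4, 10)
GCD = 2
Divide both by 2: 4/2 = 2, 10/2 = 5
Simplified ratio = 2:5

2:5


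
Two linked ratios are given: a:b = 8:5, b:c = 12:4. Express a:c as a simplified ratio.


Given a:b = 8:5 and b:c = 12:4
Make b consistent. Multiply first ratio by 12: a:b = 96:60
Multiply second ratio by 5: b:c = 60:20
Now b = 60 in both, so a:b:c = 96:60:20
Therefore a:c = 96:20
Simplify by GCD: a:c = 24:5

24:5


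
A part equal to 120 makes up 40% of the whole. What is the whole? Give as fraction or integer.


Given: 120 is 40% of the whole
Set up: 120 = 40/100 * whole
whole = 120 * 100 / 40
whole = 12000 / 40
whole = 300

300


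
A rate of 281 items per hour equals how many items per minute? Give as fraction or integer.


Converting from per hour to per minute
Rate = 281 items per hour
Divide by 60: 281/60
= 281/60 items per minute

281/60


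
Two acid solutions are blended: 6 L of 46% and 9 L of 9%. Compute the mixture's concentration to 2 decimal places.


Solute in mixture 1 = 46% of 6 L = 6*46/100 = 69/25 L
Solute in mixture 2 = 9% of 9 L = 9*9/100 = 81/100 L
Total solute = 69/25 + 81/100 = 357/100 L
Total volume = 6 + 9 = 15 L
Final concentration = 357/100/15 * 100 = 23.80%

23.80


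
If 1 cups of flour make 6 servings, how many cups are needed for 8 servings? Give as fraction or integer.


Original: 1 cups for 6 servings
Target servings = 8
Scaling factor = 8/6
New amount = 1 * 8/6
= 8/6
= 4/3 cups

4/3


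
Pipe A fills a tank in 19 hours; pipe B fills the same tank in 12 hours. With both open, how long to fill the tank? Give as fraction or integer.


Rate of A = 1/19 job per hour
Rate of B = 1/12 job per hour
Combined rate = 1/19 + 1/12
Find common denominator: (12 + 19)/(19*12) = 31/228
Combined rate = 31/228 job per hour
Time together = 1 / (31/228) = 228/31 hours

228/31


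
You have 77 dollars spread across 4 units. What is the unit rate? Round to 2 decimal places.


Total dollars = 77
Number of units = 4
Unit rate = 77 / 4
= 19.25 dollars per unit

19.25


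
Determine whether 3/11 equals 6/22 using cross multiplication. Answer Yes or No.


Cross multiply to check 3/11 = 6/22
Left cross product: 3 * 22 = 66
Right cross product: 11 * 6 = 66
66 = 66
Equal, so proportions match => Yes

Yes


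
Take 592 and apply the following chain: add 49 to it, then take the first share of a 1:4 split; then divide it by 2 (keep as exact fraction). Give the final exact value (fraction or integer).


Start with 592.
Step 1: Add 49: 592+49=641; split 1:4 first = 641*1/5 = 641/5
Step 2: Divide by 2: 641/5 / 2 = 641/10
Final result = 641/10

641/10


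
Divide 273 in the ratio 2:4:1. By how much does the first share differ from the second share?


Total parts = 2 + 4 + 1 = 7
Value per part = 273 / 7 = 39
Shares: 2*39=78, 4*39=156, 1*39=39
First share = 78, second share = 156
Difference = |78 - 156| = 78

78


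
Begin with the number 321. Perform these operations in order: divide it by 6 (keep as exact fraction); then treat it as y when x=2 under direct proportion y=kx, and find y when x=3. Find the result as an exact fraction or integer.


Start with 321.
Step 1: Divide by 6: 321 / 6 = 107/2
Step 2: Direct prop: k = (107/2)/2; new y = k*3 = 107/2*3/2 = 321/4
Final result = 321/4

321/4


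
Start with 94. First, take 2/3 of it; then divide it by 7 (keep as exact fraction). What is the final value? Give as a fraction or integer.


Start with 94.
Step 1: Take 2/3: 94 * 2/3 = 188/3
Step 2: Divide by 7: 188/3 / 7 = 188/21
Final result = 188/21

188/21


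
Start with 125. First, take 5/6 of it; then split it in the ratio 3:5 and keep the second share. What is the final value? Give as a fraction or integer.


Start with 125.
Step 1: Take 5/6: 125 * 5/6 = 625/6
Step 2: Split 3:5, second share = 625/6 * 5/8 = 3125/48
Final result = 3125/48

3125/48


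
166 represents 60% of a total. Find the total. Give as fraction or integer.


Given: 166 is 60% of the whole
Set up: 166 = 60/100 * whole
whole = 166 * 100 / 60
whole = 16600 / 60
whole = 830/3

830/3


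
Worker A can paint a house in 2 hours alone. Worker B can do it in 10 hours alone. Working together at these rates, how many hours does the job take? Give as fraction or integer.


Rate of A = 1/2 job per hour
Rate of B = 1/10 job per hour
Combined rate = 1/2 + 1/10
Find common denominator: (10 + 2)/(2*10) = 12/20
Combined rate = 3/5 job per hour
Time together = 1 / (3/5) = 5/3 hours

5/3


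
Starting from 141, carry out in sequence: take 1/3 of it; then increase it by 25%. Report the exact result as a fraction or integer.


Start with 141.
Step 1: Take 1/3: 141 * 1/3 = 47
Step 2: Increase by 25%: 47 * 125/100 = 235/4
Final result = 235/4

235/4


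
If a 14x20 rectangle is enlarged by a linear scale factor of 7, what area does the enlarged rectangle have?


Original dimensions: 14 x 20
Enlargement factor = 7
New width = 14 * 7 = 98
New height = 20 * 7 = 140
New area = 98 * 140 = 13720

13720


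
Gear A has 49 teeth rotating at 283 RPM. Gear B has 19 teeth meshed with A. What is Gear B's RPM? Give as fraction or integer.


Gear ratio: teeth_A * RPM_A = teeth_B * RPM_B
49 * 283 = 19 * RPM_B
13867 = 19 * RPM_B
RPM_B = 13867 / 19
RPM_B = 13867/19

13867/19


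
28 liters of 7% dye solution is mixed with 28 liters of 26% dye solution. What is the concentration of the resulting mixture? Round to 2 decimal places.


Solute in mixture 1 = 7% of 28 L = 28*7/100 = 49/25 L
Solute in mixture 2 = 26% of 28 L = 28*26/100 = 182/25 L
Total solute = 49/25 + 182/25 = 231/25 L
Total volume = 28 + 28 = 56 L
Final concentration = 231/25/56 * 100 = 16.50%

16.50


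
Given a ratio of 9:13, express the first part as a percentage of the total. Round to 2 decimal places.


Total parts = 9 + 13 = 22
First part fraction = 9/22
Percentage = (9/22) * 100
= 0.409091 * 100
= 40.91%

40.91


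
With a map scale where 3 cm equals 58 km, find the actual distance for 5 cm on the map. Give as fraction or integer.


Map scale: 3 cm = 58 km
Measured distance on map = 5 cm
Set up proportion: 5 * 58 / 3
= 290 / 3
= 290/3 km

290/3


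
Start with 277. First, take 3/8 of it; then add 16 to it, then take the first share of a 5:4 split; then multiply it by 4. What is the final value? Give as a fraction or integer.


Start with 277.
Step 1: Take 3/8: 277 * 3/8 = 831/8
Step 2: Add 16: 831/8+16=959/8; split 5:4 first = 959/8*5/9 = 4795/72
Step 3: Multiply by 4: 4795/72 * 4 = 4795/18
Final result = 4795/18

4795/18


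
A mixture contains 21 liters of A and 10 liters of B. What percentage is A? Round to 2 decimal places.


Volume of A = 21 L
Volume of B = 10 L
Total volume = 21 + 10 = 31 L
Percentage of A = (21/31) * 100
= 67.74%

67.74


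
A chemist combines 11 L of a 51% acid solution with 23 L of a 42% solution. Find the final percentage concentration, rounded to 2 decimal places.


Solute in mixture 1 = 51% of 11 L = 11*51/100 = 561/100 L
Solute in mixture 2 = 42% of 23 L = 23*42/100 = 483/50 L
Total solute = 561/100 + 483/50 = 1527/100 L
Total volume = 11 + 23 = 34 L
Final concentration = 1527/100/34 * 100 = 44.91%

44.91


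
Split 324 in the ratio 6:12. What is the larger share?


Total parts = 6 + 12 = 18
Value per part = 324 / 18 = 18
First share = 6 * 18 = 108
Second share = 12 * 18 = 216
Larger share = 216

216


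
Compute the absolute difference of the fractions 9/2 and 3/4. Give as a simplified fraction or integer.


Simplify: 9/2 = 9/2 and 3/4 = 3/4
Find common denominator: LCD = 4
Convert: 18/4 and 3/4
Difference = |18 - 3|/4 = 15/4
Simplified = 15/4

15/4


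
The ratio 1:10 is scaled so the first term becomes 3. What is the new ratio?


Original ratio: 1:10
First term target: 3
Scale factor = 3 / 1 = 3
Multiply second term: 10 * 3 = 30
Equivalent ratio = 3:30

3:30


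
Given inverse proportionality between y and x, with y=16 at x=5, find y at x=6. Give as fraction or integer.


Inverse proportion: y = k/x
Find k: k = 5 * 16 = 80
Compute y at x=6: y = 80/6
y = 40/3

40/3


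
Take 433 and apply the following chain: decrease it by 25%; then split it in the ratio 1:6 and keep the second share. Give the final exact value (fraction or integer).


Start with 433.
Step 1: Decrease by 25%: 433 * 75/100 = 1299/4
Step 2: Split 1:6, second share = 1299/4 * 6/7 = 3897/14
Final result = 3897/14

3897/14


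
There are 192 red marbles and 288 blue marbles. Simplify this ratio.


Find GCD(192, 288)
GCD = 96
Divide both by 96: 192/96 = 2, 288/96 = 3
Simplified ratio = 2:3

2:3


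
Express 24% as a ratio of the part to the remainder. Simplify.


Part = 24%, Remainder = 76%
Ratio = 24:76
GCD(24, 76) = 4
Simplify: 6:19 = 6:19

6:19


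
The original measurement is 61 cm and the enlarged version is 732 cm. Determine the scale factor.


Original length = 61 cm
Scaled length = 732 cm
Scale factor = 732 / 61
= 12

12


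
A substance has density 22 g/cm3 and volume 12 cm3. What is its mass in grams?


Using mass = density * volume
Density = 22 g/cm3
Volume = 12 cm3
Mass = 22 * 12
= 264 g

264


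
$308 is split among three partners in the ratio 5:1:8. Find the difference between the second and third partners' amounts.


Total parts = 5 + 1 + 8 = 14
Value per part = 308 / 14 = 22
Shares: 5*22=110, 1*22=22, 8*22=176
Second share = 22, third share = 176
Difference = |22 - 176| = 154

154


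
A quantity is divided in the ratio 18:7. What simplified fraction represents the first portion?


Total parts = 18 + 7 = 25
First part fraction = 18/25
Simplify: 18/25 = 18/25

18/25


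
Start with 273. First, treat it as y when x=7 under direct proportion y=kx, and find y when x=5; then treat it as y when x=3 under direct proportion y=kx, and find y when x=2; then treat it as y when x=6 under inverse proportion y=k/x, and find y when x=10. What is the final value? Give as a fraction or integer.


Start with 273.
Step 1: Direct prop: k = (273)/7; new y = k*5 = 273*5/7 = 195
Step 2: Direct prop: k = (195)/3; new y = k*2 = 195*2/3 = 130
Step 3: Inverse prop: k = (130)*6; new y = k/10 = 130*6/10 = 78
Final result = 78

78


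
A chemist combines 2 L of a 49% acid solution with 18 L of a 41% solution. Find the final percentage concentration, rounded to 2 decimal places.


Solute in mixture 1 = 49% of 2 L = 2*49/100 = 49/50 L
Solute in mixture 2 = 41% of 18 L = 18*41/100 = 369/50 L
Total solute = 49/50 + 369/50 = 209/25 L
Total volume = 2 + 18 = 20 L
Final concentration = 209/25/20 * 100 = 41.80%

41.80


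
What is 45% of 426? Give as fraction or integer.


Compute 45% of 426
Convert percentage: 45% = 45/100
Multiply: 426 * 45/100
= 19170/100
= 1917/10

1917/10


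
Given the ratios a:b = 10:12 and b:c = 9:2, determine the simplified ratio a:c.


Given a:b = 10:12 and b:c = 9:2
Make b consistent. Multiply first ratio by 9: a:b = 90:108
Multiply second ratio by 12: b:c = 108:24
Now b = 108 in both, so a:b:c = 90:108:24
Therefore a:c = 90:24
Simplify by GCD: a:c = 15:4

15:4


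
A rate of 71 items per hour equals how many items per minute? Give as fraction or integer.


Converting from per hour to per minute
Rate = 71 items per hour
Divide by 60: 71/60
= 71/60 items per minute

71/60


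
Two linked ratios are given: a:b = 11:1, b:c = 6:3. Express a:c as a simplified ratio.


Given a:b = 11:1 and b:c = 6:3
Make b consistent. Multiply first ratio by 6: a:b = 66:6
Multiply second ratio by 1: b:c = 6:3
Now b = 6 in both, so a:b:c = 66:6:3
Therefore a:c = 66:3
Simplify by GCD: a:c = 22:1

22:1


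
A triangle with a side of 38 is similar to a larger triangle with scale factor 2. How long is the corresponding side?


Similar triangles have proportional sides
Scale factor = 2
Smaller side = 38
Corresponding larger side = 38 * 2
= 76

76


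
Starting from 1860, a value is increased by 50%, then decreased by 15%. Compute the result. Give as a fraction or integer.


Start: 1860
Step 1: increase by 50% => multiply by 150/100
  1860 * 150/100 = 2790
Step 2: decrease by 15% => multiply by 85/100
  2790 * 85/100 = 4743/2
Final value = 4743/2

4743/2


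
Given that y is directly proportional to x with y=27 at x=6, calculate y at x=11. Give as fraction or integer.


Direct proportion: y = kx
Find k: k = 27/6 = 9/2
Compute y at x=11: y = 9/2 * 11
y = 99/2

99/2


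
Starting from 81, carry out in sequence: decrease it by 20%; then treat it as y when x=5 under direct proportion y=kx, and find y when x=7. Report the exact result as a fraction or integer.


Start with 81.
Step 1: Decrease by 20%: 81 * 80/100 = 324/5
Step 2: Direct prop: k = (324/5)/5; new y = k*7 = 324/5*7/5 = 2268/25
Final result = 2268/25

2268/25


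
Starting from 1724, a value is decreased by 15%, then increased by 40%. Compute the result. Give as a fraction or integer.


Start: 1724
Step 1: decrease by 15% => multiply by 85/100
  1724 * 85/100 = 7327/5
Step 2: increase by 40% => multiply by 140/100
  7327/5 * 140/100 = 51289/25
Final value = 51289/25

51289/25


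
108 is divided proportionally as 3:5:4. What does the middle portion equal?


Ratio = 3:5:4
Total parts = 3 + 5 + 4 = 12
Value per part = 108 / 12 = 9
First share = 3 * 9 = 27
Middle share = 5 * 9 = 45
Third share = 4 * 9 = 36

45


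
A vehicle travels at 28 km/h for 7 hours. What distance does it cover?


Using distance = speed * time
Speed = 28 km/h
Time = 7 hours
Distance = 28 * 7
= 196 km

196


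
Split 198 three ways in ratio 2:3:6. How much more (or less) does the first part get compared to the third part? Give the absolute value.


Total parts = 2 + 3 + 6 = 11
Value per part = 198 / 11 = 18
Shares: 2*18=36, 3*18=54, 6*18=108
First share = 36, third share = 108
Difference = |36 - 108| = 72

72


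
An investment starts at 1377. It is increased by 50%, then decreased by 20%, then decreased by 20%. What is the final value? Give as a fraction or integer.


Start: 1377
Step 1: increase by 50% => multiply by 150/100
  1377 * 150/100 = 4131/2
Step 2: decrease by 20% => multiply by 80/100
  4131/2 * 80/100 = 8262/5
Step 3: decrease by 20% => multiply by 80/100
  8262/5 * 80/100 = 33048/25
Final value = 33048/25

33048/25


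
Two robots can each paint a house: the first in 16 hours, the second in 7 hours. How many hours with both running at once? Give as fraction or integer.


Rate of A = 1/16 job per hour
Rate of B = 1/7 job per hour
Combined rate = 1/16 + 1/7
Find common denominator: (7 + 16)/(16*7) = 23/112
Combined rate = 23/112 job per hour
Time together = 1 / (23/112) = 112/23 hours

112/23


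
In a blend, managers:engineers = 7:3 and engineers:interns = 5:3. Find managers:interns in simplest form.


Given a:b = 7:3 and b:c = 5:3
Make b consistent. Multiply first ratio by 5: a:b = 35:15
Multiply second ratio by 3: b:c = 15:9
Now b = 15 in both, so a:b:c = 35:15:9
Therefore a:c = 35:9
Simplify by GCD: a:c = 35:9

35:9


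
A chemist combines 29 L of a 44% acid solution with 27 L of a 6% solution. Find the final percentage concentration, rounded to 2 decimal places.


Solute in mixture 1 = 44% of 29 L = 29*44/100 = 319/25 L
Solute in mixture 2 = 6% of 27 L = 27*6/100 = 81/50 L
Total solute = 319/25 + 81/50 = 719/50 L
Total volume = 29 + 27 = 56 L
Final concentration = 719/50/56 * 100 = 25.68%

25.68


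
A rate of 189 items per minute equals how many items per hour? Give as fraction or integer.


Converting from per minute to per hour
Rate = 189 items per minute
Multiply by 60: 189 * 60
= 11340 items per hour

11340


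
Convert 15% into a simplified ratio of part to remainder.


Part = 15%, Remainder = 85%
Ratio = 15:85
GCD(15, 85) = 5
Simplify: 3:17 = 3:17

3:17


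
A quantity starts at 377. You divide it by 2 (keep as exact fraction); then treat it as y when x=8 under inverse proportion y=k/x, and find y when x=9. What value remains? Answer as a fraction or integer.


Start with 377.
Step 1: Divide by 2: 377 / 2 = 377/2
Step 2: Inverse prop: k = (377/2)*8; new y = k/9 = 377/2*8/9 = 1508/9
Final result = 1508/9

1508/9


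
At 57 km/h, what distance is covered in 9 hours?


Using distance = speed * time
Speed = 57 km/h
Time = 9 hours
Distance = 57 * 9
= 513 km

513


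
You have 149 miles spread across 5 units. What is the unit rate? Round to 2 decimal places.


Total miles = 149
Number of units = 5
Unit rate = 149 / 5
= 29.80 miles per unit

29.80


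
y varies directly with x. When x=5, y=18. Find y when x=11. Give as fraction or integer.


Direct proportion: y = kx
Find k: k = 18/5 = 18/5
Compute y at x=11: y = 18/5 * 11
y = 198/5

198/5


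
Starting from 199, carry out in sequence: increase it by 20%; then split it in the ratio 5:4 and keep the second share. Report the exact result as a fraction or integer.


Start with 199.
Step 1: Increase by 20%: 199 * 120/100 = 1194/5
Step 2: Split 5:4, second share = 1194/5 * 4/9 = 1592/15
Final result = 1592/15

1592/15


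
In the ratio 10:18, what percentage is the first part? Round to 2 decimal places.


Total parts = 10 + 18 = 28
First part fraction = 10/28
Percentage = (10/28) * 100
= 0.357143 * 100
= 35.71%

35.71


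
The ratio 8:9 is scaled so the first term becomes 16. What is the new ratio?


Original ratio: 8:9
First term target: 16
Scale factor = 16 / 8 = 2
Multiply second term: 9 * 2 = 18
Equivalent ratio = 16:18

16:18


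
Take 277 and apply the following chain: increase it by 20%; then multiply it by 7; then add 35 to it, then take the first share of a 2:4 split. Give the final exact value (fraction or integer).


Start with 277.
Step 1: Increase by 20%: 277 * 120/100 = 1662/5
Step 2: Multiply by 7: 1662/5 * 7 = 11634/5
Step 3: Add 35: 11634/5+35=11809/5; split 2:4 first = 11809/5*2/6 = 11809/15
Final result = 11809/15

11809/15


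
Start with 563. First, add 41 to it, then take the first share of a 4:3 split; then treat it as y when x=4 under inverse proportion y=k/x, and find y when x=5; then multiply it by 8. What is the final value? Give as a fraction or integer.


Start with 563.
Step 1: Add 41: 563+41=604; split 4:3 first = 604*4/7 = 2416/7
Step 2: Inverse prop: k = (2416/7)*4; new y = k/5 = 2416/7*4/5 = 9664/35
Step 3: Multiply by 8: 9664/35 * 8 = 77312/35
Final result = 77312/35

77312/35


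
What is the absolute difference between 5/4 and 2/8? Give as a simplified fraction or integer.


Simplify: 5/4 = 5/4 and 2/8 = 1/4
Find common denominator: LCD = 4
Convert: 5/4 and 1/4
Difference = |5 - 1|/4 = 4/4
Simplified = 1

1


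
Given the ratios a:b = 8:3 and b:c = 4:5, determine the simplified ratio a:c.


Given a:b = 8:3 and b:c = 4:5
Make b consistent. Multiply first ratio by 4: a:b = 32:12
Multiply second ratio by 3: b:c = 12:15
Now b = 12 in both, so a:b:c = 32:12:15
Therefore a:c = 32:15
Simplify by GCD: a:c = 32:15

32:15


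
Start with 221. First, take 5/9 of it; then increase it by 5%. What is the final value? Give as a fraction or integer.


Start with 221.
Step 1: Take 5/9: 221 * 5/9 = 1105/9
Step 2: Increase by 5%: 1105/9 * 105/100 = 1547/12
Final result = 1547/12

1547/12


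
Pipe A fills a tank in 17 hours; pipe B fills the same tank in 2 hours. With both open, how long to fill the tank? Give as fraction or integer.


Rate of A = 1/17 job per hour
Rate of B = 1/2 job per hour
Combined rate = 1/17 + 1/2
Find common denominator: (2 + 17)/(17*2) = 19/34
Combined rate = 19/34 job per hour
Time together = 1 / (19/34) = 34/19 hours

34/19


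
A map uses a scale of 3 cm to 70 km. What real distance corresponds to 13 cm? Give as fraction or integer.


Map scale: 3 cm = 70 km
Measured distance on map = 13 cm
Set up proportion: 13 * 70 / 3
= 910 / 3
= 910/3 km

910/3


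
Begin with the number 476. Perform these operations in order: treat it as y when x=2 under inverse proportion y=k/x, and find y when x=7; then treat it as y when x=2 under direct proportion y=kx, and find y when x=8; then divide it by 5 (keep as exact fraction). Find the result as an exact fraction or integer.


Start with 476.
Step 1: Inverse prop: k = (476)*2; new y = k/7 = 476*2/7 = 136
Step 2: Direct prop: k = (136)/2; new y = k*8 = 136*8/2 = 544
Step 3: Divide by 5: 544 / 5 = 544/5
Final result = 544/5

544/5


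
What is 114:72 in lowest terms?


Find GCD(114, 72)
GCD = 6
Divide both by 6: 114/6 = 19, 72/6 = 12
Simplified ratio = 19:12

19:12


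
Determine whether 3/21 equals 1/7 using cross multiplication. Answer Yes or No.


Cross multiply to check 3/21 = 1/7
Left cross product: 3 * 7 = 21
Right cross product: 21 * 1 = 21
21 = 21
Equal, so proportions match => Yes

Yes


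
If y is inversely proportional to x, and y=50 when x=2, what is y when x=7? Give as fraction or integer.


Inverse proportion: y = k/x
Find k: k = 2 * 50 = 100
Compute y at x=7: y = 100/7
y = 100/7

100/7


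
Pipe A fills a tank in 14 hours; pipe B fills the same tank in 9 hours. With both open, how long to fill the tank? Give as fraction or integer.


Rate of A = 1/14 job per hour
Rate of B = 1/9 job per hour
Combined rate = 1/14 + 1/9
Find common denominator: (9 + 14)/(14*9) = 23/126
Combined rate = 23/126 job per hour
Time together = 1 / (23/126) = 126/23 hours

126/23


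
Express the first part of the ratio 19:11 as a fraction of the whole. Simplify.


Total parts = 19 + 11 = 30
First part fraction = 19/30
Simplify: 19/30 = 19/30

19/30


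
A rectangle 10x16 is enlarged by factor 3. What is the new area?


Original dimensions: 10 x 16
Enlargement factor = 3
New width = 10 * 3 = 30
New height = 16 * 3 = 48
New area = 30 * 48 = 1440

1440


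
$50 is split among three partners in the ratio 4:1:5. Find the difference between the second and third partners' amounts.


Total parts = 4 + 1 + 5 = 10
Value per part = 50 / 10 = 5
Shares: 4*5=20, 1*5=5, 5*5=25
Second share = 5, third share = 25
Difference = |5 - 25| = 20

20


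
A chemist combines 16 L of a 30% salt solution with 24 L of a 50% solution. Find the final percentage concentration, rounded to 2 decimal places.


Solute in mixture 1 = 30% of 16 L = 16*30/100 = 24/5 L
Solute in mixture 2 = 50% of 24 L = 24*50/100 = 12 L
Total solute = 24/5 + 12 = 84/5 L
Total volume = 16 + 24 = 40 L
Final concentration = 84/5/40 * 100 = 42.00%

42.00


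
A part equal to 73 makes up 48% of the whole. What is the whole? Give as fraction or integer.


Given: 73 is 48% of the whole
Set up: 73 = 48/100 * whole
whole = 73 * 100 / 48
whole = 7300 / 48
whole = 1825/12

1825/12


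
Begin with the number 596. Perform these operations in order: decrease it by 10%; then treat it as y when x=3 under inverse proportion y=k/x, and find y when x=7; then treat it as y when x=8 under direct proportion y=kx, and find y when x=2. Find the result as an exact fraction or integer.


Start with 596.
Step 1: Decrease by 10%: 596 * 90/100 = 2682/5
Step 2: Inverse prop: k = (2682/5)*3; new y = k/7 = 2682/5*3/7 = 8046/35
Step 3: Direct prop: k = (8046/35)/8; new y = k*2 = 8046/35*2/8 = 4023/70
Final result = 4023/70

4023/70


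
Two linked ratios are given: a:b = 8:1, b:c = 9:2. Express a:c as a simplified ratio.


Given a:b = 8:1 and b:c = 9:2
Make b consistent. Multiply first ratio by 9: a:b = 72:9
Multiply second ratio by 1: b:c = 9:2
Now b = 9 in both, so a:b:c = 72:9:2
Therefore a:c = 72:2
Simplify by GCD: a:c = 36:1

36:1


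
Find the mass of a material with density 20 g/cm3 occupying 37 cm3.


Using mass = density * volume
Density = 20 g/cm3
Volume = 37 cm3
Mass = 20 * 37
= 740 g

740


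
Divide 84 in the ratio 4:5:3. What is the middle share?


Ratio = 4:5:3
Total parts = 4 + 5 + 3 = 12
Value per part = 84 / 12 = 7
First share = 4 * 7 = 28
Middle share = 5 * 7 = 35
Third share = 3 * 7 = 21

35


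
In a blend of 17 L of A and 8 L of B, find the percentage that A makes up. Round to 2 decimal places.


Volume of A = 17 L
Volume of B = 8 L
Total volume = 17 + 8 = 25 L
Percentage of A = (17/25) * 100
= 68.00%

68.00


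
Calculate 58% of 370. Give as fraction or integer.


Compute 58% of 370
Convert percentage: 58% = 58/100
Multiply: 370 * 58/100
= 21460/100
= 1073/5

1073/5


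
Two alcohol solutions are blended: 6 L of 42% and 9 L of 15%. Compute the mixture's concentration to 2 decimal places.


Solute in mixture 1 = 42% of 6 L = 6*42/100 = 63/25 L
Solute in mixture 2 = 15% of 9 L = 9*15/100 = 27/20 L
Total solute = 63/25 + 27/20 = 387/100 L
Total volume = 6 + 9 = 15 L
Final concentration = 387/100/15 * 100 = 25.80%

25.80


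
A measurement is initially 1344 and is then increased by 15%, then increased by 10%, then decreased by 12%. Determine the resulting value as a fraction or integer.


Start: 1344
Step 1: increase by 15% => multiply by 115/100
  1344 * 115/100 = 7728/5
Step 2: increase by 10% => multiply by 110/100
  7728/5 * 110/100 = 42504/25
Step 3: decrease by 12% => multiply by 88/100
  42504/25 * 88/100 = 935088/625
Final value = 935088/625

935088/625


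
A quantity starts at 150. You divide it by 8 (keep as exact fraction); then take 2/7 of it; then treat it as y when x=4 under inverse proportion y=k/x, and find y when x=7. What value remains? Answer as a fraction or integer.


Start with 150.
Step 1: Divide by 8: 150 / 8 = 75/4
Step 2: Take 2/7: 75/4 * 2/7 = 75/14
Step 3: Inverse prop: k = (75/14)*4; new y = k/7 = 75/14*4/7 = 150/49
Final result = 150/49

150/49


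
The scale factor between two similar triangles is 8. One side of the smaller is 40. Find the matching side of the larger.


Similar triangles have proportional sides
Scale factor = 8
Smaller side = 40
Corresponding larger side = 40 * 8
= 320

320


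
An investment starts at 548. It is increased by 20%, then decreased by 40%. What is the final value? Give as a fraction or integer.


Start: 548
Step 1: increase by 20% => multiply by 120/100
  548 * 120/100 = 3288/5
Step 2: decrease by 40% => multiply by 60/100
  3288/5 * 60/100 = 9864/25
Final value = 9864/25

9864/25


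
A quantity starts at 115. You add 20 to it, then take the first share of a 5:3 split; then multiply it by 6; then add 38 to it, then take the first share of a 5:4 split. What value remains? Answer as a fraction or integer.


Start with 115.
Step 1: Add 20: 115+20=135; split 5:3 first = 135*5/8 = 675/8
Step 2: Multiply by 6: 675/8 * 6 = 2025/4
Step 3: Add 38: 2025/4+38=2177/4; split 5:4 first = 2177/4*5/9 = 10885/36
Final result = 10885/36

10885/36


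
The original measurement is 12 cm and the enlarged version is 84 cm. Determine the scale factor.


Original length = 12 cm
Scaled length = 84 cm
Scale factor = 84 / 12
= 7

7


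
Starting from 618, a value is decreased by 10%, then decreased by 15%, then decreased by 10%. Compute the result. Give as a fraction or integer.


Start: 618
Step 1: decrease by 10% => multiply by 90/100
  618 * 90/100 = 2781/5
Step 2: decrease by 15% => multiply by 85/100
  2781/5 * 85/100 = 47277/100
Step 3: decrease by 10% => multiply by 90/100
  47277/100 * 90/100 = 425493/1000
Final value = 425493/1000

425493/1000


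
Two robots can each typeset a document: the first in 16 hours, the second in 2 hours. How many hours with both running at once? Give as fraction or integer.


Rate of A = 1/16 job per hour
Rate of B = 1/2 job per hour
Combined rate = 1/16 + 1/2
Find common denominator: (2 + 16)/(16*2) = 18/32
Combined rate = 9/16 job per hour
Time together = 1 / (9/16) = 16/9 hours

16/9


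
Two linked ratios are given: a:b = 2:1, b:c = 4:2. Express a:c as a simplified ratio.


Given a:b = 2:1 and b:c = 4:2
Make b consistent. Multiply first ratio by 4: a:b = 8:4
Multiply second ratio by 1: b:c = 4:2
Now b = 4 in both, so a:b:c = 8:4:2
Therefore a:c = 8:2
Simplify by GCD: a:c = 4:1

4:1


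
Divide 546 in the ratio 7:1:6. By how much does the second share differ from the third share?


Total parts = 7 + 1 + 6 = 14
Value per part = 546 / 14 = 39
Shares: 7*39=273, 1*39=39, 6*39=234
Second share = 39, third share = 234
Difference = |39 - 234| = 195

195


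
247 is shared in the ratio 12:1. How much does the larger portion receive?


Total parts = 12 + 1 = 13
Value per part = 247 / 13 = 19
First share = 12 * 19 = 228
Second share = 1 * 19 = 19
Larger share = 228

228


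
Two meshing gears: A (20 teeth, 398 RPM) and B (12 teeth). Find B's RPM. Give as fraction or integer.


Gear ratio: teeth_A * RPM_A = teeth_B * RPM_B
20 * 398 = 12 * RPM_B
7960 = 12 * RPM_B
RPM_B = 7960 / 12
RPM_B = 1990/3

1990/3


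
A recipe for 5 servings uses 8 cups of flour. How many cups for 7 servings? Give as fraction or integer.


Original: 8 cups for 5 servings
Target servings = 7
Scaling factor = 7/5
New amount = 8 * 7/5
= 56/5
= 56/5 cups

56/5


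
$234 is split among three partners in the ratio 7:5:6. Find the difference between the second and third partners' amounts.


Total parts = 7 + 5 + 6 = 18
Value per part = 234 / 18 = 13
Shares: 7*13=91, 5*13=65, 6*13=78
Second share = 65, third share = 78
Difference = |65 - 78| = 13

13


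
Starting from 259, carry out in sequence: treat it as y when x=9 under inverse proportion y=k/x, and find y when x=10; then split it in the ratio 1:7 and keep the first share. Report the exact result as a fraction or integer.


Start with 259.
Step 1: Inverse prop: k = (259)*9; new y = k/10 = 259*9/10 = 2331/10
Step 2: Split 1:7, first share = 2331/10 * 1/8 = 2331/80
Final result = 2331/80

2331/80


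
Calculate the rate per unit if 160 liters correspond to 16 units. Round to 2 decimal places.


Total liters = 160
Number of units = 16
Unit rate = 160 / 16
= 10 liters per unit

10


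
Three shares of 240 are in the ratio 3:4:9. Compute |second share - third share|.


Total parts = 3 + 4 + 9 = 16
Value per part = 240 / 16 = 15
Shares: 3*15=45, 4*15=60, 9*15=135
Second share = 60, third share = 135
Difference = |60 - 135| = 75

75


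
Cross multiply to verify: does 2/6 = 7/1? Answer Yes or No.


Cross multiply to check 2/6 = 7/1
Left cross product: 2 * 1 = 2
Right cross product: 6 * 7 = 42
2 != 42
Not equal, so proportions differ => No

No


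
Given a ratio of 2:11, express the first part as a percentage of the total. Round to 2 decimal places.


Total parts = 2 + 11 = 13
First part fraction = 2/13
Percentage = (2/13) * 100
= 0.153846 * 100
= 15.38%

15.38


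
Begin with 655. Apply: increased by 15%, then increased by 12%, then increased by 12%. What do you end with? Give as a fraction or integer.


Start: 655
Step 1: increase by 15% => multiply by 115/100
  655 * 115/100 = 3013/4
Step 2: increase by 12% => multiply by 112/100
  3013/4 * 112/100 = 21091/25
Step 3: increase by 12% => multiply by 112/100
  21091/25 * 112/100 = 590548/625
Final value = 590548/625

590548/625


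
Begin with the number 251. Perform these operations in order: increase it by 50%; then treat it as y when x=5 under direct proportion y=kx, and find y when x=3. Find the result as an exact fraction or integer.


Start with 251.
Step 1: Increase by 50%: 251 * 150/100 = 753/2
Step 2: Direct prop: k = (753/2)/5; new y = k*3 = 753/2*3/5 = 2259/10
Final result = 2259/10

2259/10


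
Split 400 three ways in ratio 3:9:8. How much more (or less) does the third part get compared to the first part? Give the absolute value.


Total parts = 3 + 9 + 8 = 20
Value per part = 400 / 20 = 20
Shares: 3*20=60, 9*20=180, 8*20=160
Third share = 160, first share = 60
Difference = |160 - 60| = 100

100


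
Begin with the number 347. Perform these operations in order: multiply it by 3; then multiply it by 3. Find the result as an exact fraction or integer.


Start with 347.
Step 1: Multiply by 3: 347 * 3 = 1041
Step 2: Multiply by 3: 1041 * 3 = 3123
Final result = 3123

3123


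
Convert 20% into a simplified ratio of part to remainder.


Part = 20%, Remainder = 80%
Ratio = 20:80
GCD(20, 80) = 20
Simplify: 1:4 = 1:4

1:4


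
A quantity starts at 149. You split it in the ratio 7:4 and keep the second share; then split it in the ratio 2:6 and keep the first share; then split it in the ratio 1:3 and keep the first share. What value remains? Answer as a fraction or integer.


Start with 149.
Step 1: Split 7:4, second share = 149 * 4/11 = 596/11
Step 2: Split 2:6, first share = 596/11 * 2/8 = 149/11
Step 3: Split 1:3, first share = 149/11 * 1/4 = 149/44
Final result = 149/44

149/44


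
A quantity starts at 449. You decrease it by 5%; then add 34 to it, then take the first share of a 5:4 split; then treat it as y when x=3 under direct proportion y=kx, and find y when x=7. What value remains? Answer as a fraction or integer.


Start with 449.
Step 1: Decrease by 5%: 449 * 95/100 = 8531/20
Step 2: Add 34: 8531/20+34=9211/20; split 5:4 first = 9211/20*5/9 = 9211/36
Step 3: Direct prop: k = (9211/36)/3; new y = k*7 = 9211/36*7/3 = 64477/108
Final result = 64477/108

64477/108


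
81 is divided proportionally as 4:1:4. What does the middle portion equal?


Ratio = 4:1:4
Total parts = 4 + 1 + 4 = 9
Value per part = 81 / 9 = 9
First share = 4 * 9 = 36
Middle share = 1 * 9 = 9
Third share = 4 * 9 = 36

9


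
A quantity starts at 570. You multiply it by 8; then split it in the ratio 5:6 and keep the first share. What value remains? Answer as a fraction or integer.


Start with 570.
Step 1: Multiply by 8: 570 * 8 = 4560
Step 2: Split 5:6, first share = 4560 * 5/11 = 22800/11
Final result = 22800/11

22800/11


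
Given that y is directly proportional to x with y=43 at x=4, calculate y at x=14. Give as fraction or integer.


Direct proportion: y = kx
Find k: k = 43/4 = 43/4
Compute y at x=14: y = 43/4 * 14
y = 301/2

301/2


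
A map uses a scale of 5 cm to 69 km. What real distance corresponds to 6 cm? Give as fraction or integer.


Map scale: 5 cm = 69 km
Measured distance on map = 6 cm
Set up proportion: 6 * 69 / 5
= 414 / 5
= 414/5 km

414/5


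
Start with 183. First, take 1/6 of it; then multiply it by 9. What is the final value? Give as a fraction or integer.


Start with 183.
Step 1: Take 1/6: 183 * 1/6 = 61/2
Step 2: Multiply by 9: 61/2 * 9 = 549/2
Final result = 549/2

549/2


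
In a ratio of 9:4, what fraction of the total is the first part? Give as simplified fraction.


Total parts = 9 + 4 = 13
First part fraction = 9/13
Simplify: 9/13 = 9/13

9/13


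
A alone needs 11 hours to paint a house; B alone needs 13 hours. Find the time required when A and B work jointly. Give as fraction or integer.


Rate of A = 1/11 job per hour
Rate of B = 1/13 job per hour
Combined rate = 1/11 + 1/13
Find common denominator: (13 + 11)/(11*13) = 24/143
Combined rate = 24/143 job per hour
Time together = 1 / (24/143) = 143/24 hours

143/24


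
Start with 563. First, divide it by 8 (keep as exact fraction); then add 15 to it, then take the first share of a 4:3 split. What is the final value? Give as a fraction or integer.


Start with 563.
Step 1: Divide by 8: 563 / 8 = 563/8
Step 2: Add 15: 563/8+15=683/8; split 4:3 first = 683/8*4/7 = 683/14
Final result = 683/14

683/14


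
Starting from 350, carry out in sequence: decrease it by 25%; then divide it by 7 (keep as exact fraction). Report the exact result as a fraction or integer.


Start with 350.
Step 1: Decrease by 25%: 350 * 75/100 = 525/2
Step 2: Divide by 7: 525/2 / 7 = 75/2
Final result = 75/2

75/2


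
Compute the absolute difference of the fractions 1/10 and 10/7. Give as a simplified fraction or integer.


Simplify: 1/10 = 1/10 and 10/7 = 10/7
Find common denominator: LCD = 70
Convert: 7/70 and 100/70
Difference = |7 - 100|/70 = 93/70
Simplified = 93/70

93/70


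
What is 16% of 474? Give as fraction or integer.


Compute 16% of 474
Convert percentage: 16% = 16/100
Multiply: 474 * 16/100
= 7584/100
= 1896/25

1896/25


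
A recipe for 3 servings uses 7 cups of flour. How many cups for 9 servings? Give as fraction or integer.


Original: 7 cups for 3 servings
Target servings = 9
Scaling factor = 9/3
New amount = 7 * 9/3
= 63/3
= 21 cups

21


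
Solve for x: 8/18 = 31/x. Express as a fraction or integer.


Setting up: 8/18 = 31/x
Cross multiply: 8 * x = 18 * 31
8x = 558
x = 558/8
x = 279/4

279/4


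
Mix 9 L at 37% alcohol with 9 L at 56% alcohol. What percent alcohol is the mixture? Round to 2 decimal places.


Solute in mixture 1 = 37% of 9 L = 9*37/100 = 333/100 L
Solute in mixture 2 = 56% of 9 L = 9*56/100 = 126/25 L
Total solute = 333/100 + 126/25 = 837/100 L
Total volume = 9 + 9 = 18 L
Final concentration = 837/100/18 * 100 = 46.50%

46.50


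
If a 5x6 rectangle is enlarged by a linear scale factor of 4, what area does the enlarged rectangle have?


Original dimensions: 5 x 6
Enlargement factor = 4
New width = 5 * 4 = 20
New height = 6 * 4 = 24
New area = 20 * 24 = 480

480


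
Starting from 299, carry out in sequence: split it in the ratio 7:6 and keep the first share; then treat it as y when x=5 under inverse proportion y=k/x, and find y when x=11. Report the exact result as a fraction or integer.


Start with 299.
Step 1: Split 7:6, first share = 299 * 7/13 = 161
Step 2: Inverse prop: k = (161)*5; new y = k/11 = 161*5/11 = 805/11
Final result = 805/11

805/11


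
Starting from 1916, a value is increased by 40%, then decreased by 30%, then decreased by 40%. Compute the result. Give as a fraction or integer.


Start: 1916
Step 1: increase by 40% => multiply by 140/100
  1916 * 140/100 = 13412/5
Step 2: decrease by 30% => multiply by 70/100
  13412/5 * 70/100 = 46942/25
Step 3: decrease by 40% => multiply by 60/100
  46942/25 * 60/100 = 140826/125
Final value = 140826/125

140826/125


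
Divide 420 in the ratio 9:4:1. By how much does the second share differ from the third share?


Total parts = 9 + 4 + 1 = 14
Value per part = 420 / 14 = 30
Shares: 9*30=270, 4*30=120, 1*30=30
Second share = 120, third share = 30
Difference = |120 - 30| = 90

90
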